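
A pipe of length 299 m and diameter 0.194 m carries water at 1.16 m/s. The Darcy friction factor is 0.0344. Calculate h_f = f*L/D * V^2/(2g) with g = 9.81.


Darcy-Weisbach equation: h_f = f * (L/D) * V^2/(2g).
f * L/D = 0.0344 * 299/0.194 = 53.0186.
V^2/(2g) = 1.16^2 / (2*9.81) = 1.3456 / 19.62 = 0.0686 m.
h_f = 53.0186 * 0.0686 = 3.636 m.

3.636


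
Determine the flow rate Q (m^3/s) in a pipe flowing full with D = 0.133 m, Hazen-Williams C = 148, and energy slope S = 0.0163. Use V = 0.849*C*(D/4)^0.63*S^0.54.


For a full circular pipe, R = D/4 = 0.133/4 = 0.0333 m.
V = 0.849 * 148 * 0.0333^0.63 * 0.0163^0.54
  = 0.849 * 148 * 0.117146 * 0.108288
  = 1.594 m/s.
Pipe area A = pi*D^2/4 = pi*0.133^2/4 = 0.0139 m^2.
Q = A * V = 0.0139 * 1.594 = 0.0221 m^3/s.

0.0221


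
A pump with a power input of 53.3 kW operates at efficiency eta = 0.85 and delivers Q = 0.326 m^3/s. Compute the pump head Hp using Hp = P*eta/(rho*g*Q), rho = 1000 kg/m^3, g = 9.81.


Pump head formula: Hp = P * eta / (rho * g * Q).
Numerator: P * eta = 53.3 * 1000 * 0.85 = 45305.0 W.
Denominator: rho * g * Q = 1000 * 9.81 * 0.326 = 3198.06.
Hp = 45305.0 / 3198.06 = 14.17 m.

14.17


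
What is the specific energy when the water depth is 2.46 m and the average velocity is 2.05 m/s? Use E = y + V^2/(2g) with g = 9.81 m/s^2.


Specific energy E = y + V^2/(2g).
Velocity head = V^2/(2g) = 2.05^2 / (2*9.81) = 4.2025 / 19.62 = 0.2142 m.
E = 2.46 + 0.2142 = 2.6742 m.

2.6742


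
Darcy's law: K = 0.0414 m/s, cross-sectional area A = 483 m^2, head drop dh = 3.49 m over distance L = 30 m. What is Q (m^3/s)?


Darcy's law: Q = K * A * i, where i = dh/L.
Hydraulic gradient i = 3.49 / 30 = 0.116333.
Q = 0.0414 * 483 * 0.116333
  = 2.3262 m^3/s.

2.3262


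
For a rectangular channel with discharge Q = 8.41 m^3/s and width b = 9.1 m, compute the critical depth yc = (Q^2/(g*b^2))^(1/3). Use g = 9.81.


Using yc = (Q^2 / (g * b^2))^(1/3):
Q^2 = 8.41^2 = 70.73.
g * b^2 = 9.81 * 9.1^2 = 9.81 * 82.81 = 812.37.
Q^2 / (g*b^2) = 70.73 / 812.37 = 0.0871.
yc = 0.0871^(1/3) = 0.4432 m.

0.4432


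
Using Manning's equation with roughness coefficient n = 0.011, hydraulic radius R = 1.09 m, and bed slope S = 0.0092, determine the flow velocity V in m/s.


Manning's equation gives V = (1/n) * R^(2/3) * S^(1/2).
First, compute R^(2/3) = 1.09^(2/3) = 1.0591.
Next, S^(1/2) = 0.0092^(1/2) = 0.095917.
Then 1/n = 1/0.011 = 90.91.
V = 90.91 * 1.0591 * 0.095917 = 9.2353 m/s.

9.2353


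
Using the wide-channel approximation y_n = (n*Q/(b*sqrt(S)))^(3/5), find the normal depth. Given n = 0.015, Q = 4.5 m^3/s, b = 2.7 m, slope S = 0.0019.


We use the wide-channel approximation y_n = (n*Q/(b*sqrt(S)))^(3/5).
sqrt(S) = sqrt(0.0019) = 0.043589.
Numerator: n*Q = 0.015 * 4.5 = 0.0675.
Denominator: b*sqrt(S) = 2.7 * 0.043589 = 0.11769.
arg = 0.5735.
y_n = 0.5735^(3/5) = 0.7164 m.

0.7164


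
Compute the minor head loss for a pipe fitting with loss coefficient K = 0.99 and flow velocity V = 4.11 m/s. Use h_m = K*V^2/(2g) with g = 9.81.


Minor loss formula: h_m = K * V^2/(2g).
V^2 = 4.11^2 = 16.8921.
V^2/(2g) = 16.8921 / 19.62 = 0.861 m.
h_m = 0.99 * 0.861 = 0.8524 m.

0.8524


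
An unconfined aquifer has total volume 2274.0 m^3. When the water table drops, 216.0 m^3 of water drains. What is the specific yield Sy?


Specific yield Sy = Volume drained / Total volume.
Sy = 216.0 / 2274.0
   = 0.095.

0.095


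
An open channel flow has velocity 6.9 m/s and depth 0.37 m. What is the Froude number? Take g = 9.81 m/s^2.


The Froude number is defined as Fr = V / sqrt(g*y).
g*y = 9.81 * 0.37 = 3.6297.
sqrt(g*y) = sqrt(3.6297) = 1.9052.
Fr = 6.9 / 1.9052 = 3.6217.

3.6217


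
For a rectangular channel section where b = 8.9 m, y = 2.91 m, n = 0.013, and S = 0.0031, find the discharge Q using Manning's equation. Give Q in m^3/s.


For a rectangular channel, the cross-sectional area A = b * y = 8.9 * 2.91 = 25.9 m^2.
The wetted perimeter P = b + 2y = 8.9 + 2*2.91 = 14.72 m.
Hydraulic radius R = A/P = 25.9/14.72 = 1.7594 m.
Velocity V = (1/n)*R^(2/3)*S^(1/2) = (1/0.013)*1.7594^(2/3)*0.0031^(1/2) = 6.242 m/s.
Discharge Q = A * V = 25.9 * 6.242 = 161.661 m^3/s.

161.661


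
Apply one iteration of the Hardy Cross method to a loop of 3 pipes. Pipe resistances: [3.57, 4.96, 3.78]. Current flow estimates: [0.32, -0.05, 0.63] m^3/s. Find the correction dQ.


Numerator terms (r*Q*|Q|): 3.57*0.32*|0.32| = 0.3656; 4.96*-0.05*|-0.05| = -0.0124; 3.78*0.63*|0.63| = 1.5003.
Sum of numerator = 1.8535.
Denominator terms (r*|Q|): 3.57*|0.32| = 1.1424; 4.96*|-0.05| = 0.248; 3.78*|0.63| = 2.3814.
2 * sum of denominator = 2 * 3.7718 = 7.5436.
dQ = -1.8535 / 7.5436 = -0.2457 m^3/s.

-0.2457


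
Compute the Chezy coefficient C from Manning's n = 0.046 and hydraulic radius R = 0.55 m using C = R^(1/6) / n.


The Chezy coefficient relates to Manning's n through C = R^(1/6) / n.
R^(1/6) = 0.55^(1/6) = 0.905164.
C = 0.905164 / 0.046 = 19.68 m^(1/2)/s.

19.68


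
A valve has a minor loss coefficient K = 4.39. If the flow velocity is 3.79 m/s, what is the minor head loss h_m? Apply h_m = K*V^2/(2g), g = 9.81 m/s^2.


Minor loss formula: h_m = K * V^2/(2g).
V^2 = 3.79^2 = 14.3641.
V^2/(2g) = 14.3641 / 19.62 = 0.7321 m.
h_m = 4.39 * 0.7321 = 3.214 m.

3.214


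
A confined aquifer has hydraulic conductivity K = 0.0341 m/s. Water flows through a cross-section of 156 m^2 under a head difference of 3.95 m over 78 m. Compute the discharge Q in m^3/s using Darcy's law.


Darcy's law: Q = K * A * i, where i = dh/L.
Hydraulic gradient i = 3.95 / 78 = 0.050641.
Q = 0.0341 * 156 * 0.050641
  = 0.2694 m^3/s.

0.2694


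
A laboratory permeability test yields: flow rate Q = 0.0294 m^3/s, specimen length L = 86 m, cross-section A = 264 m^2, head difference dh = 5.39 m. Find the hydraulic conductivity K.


From K = Q*L / (A*dh):
Numerator: Q*L = 0.0294 * 86 = 2.5284.
Denominator: A*dh = 264 * 5.39 = 1422.96.
K = 2.5284 / 1422.96 = 0.001777 m/s.

0.001777


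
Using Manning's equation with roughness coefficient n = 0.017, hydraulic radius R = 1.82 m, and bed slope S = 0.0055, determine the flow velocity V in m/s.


Manning's equation gives V = (1/n) * R^(2/3) * S^(1/2).
First, compute R^(2/3) = 1.82^(2/3) = 1.4907.
Next, S^(1/2) = 0.0055^(1/2) = 0.074162.
Then 1/n = 1/0.017 = 58.82.
V = 58.82 * 1.4907 * 0.074162 = 6.503 m/s.

6.503


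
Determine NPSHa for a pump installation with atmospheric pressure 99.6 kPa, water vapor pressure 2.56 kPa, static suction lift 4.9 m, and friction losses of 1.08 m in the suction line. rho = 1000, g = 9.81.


NPSHa = p_atm/(rho*g) - z_s - hf_s - p_vap/(rho*g).
p_atm/(rho*g) = 99.6*1000 / (1000*9.81) = 10.153 m.
p_vap/(rho*g) = 2.56*1000 / (1000*9.81) = 0.261 m.
NPSHa = 10.153 - 4.9 - 1.08 - 0.261
      = 3.91 m.

3.91


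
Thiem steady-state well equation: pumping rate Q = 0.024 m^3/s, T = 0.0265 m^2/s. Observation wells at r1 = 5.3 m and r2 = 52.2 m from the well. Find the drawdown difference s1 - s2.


Thiem equation: s1 - s2 = Q/(2*pi*T) * ln(r2/r1).
ln(r2/r1) = ln(52.2/5.3) = 2.2874.
Q/(2*pi*T) = 0.024 / (2*pi*0.0265) = 0.024 / 0.1665 = 0.1441.
s1 - s2 = 0.1441 * 2.2874 = 0.3297 m.

0.3297


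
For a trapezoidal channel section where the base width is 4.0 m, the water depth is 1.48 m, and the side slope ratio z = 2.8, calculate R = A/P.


For a trapezoidal section with side slope z:
A = (b + z*y)*y = (4.0 + 2.8*1.48)*1.48 = 12.053 m^2.
P = b + 2*y*sqrt(1 + z^2) = 4.0 + 2*1.48*sqrt(1 + 2.8^2) = 12.801 m.
R = A/P = 12.053 / 12.801 = 0.9416 m.

0.9416


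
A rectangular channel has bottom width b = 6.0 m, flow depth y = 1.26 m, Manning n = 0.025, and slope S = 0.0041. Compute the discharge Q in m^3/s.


For a rectangular channel, the cross-sectional area A = b * y = 6.0 * 1.26 = 7.56 m^2.
The wetted perimeter P = b + 2y = 6.0 + 2*1.26 = 8.52 m.
Hydraulic radius R = A/P = 7.56/8.52 = 0.8873 m.
Velocity V = (1/n)*R^(2/3)*S^(1/2) = (1/0.025)*0.8873^(2/3)*0.0041^(1/2) = 2.365 m/s.
Discharge Q = A * V = 7.56 * 2.365 = 17.88 m^3/s.

17.88


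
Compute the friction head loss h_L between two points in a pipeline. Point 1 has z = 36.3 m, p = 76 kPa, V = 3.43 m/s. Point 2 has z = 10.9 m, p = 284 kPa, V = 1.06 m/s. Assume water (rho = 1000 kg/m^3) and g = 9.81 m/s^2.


Total head at each section: H = z + p/(rho*g) + V^2/(2g).
H1 = 36.3 + 76*1000/(1000*9.81) + 3.43^2/(2*9.81)
   = 36.3 + 7.747 + 0.5996
   = 44.647 m.
H2 = 10.9 + 284*1000/(1000*9.81) + 1.06^2/(2*9.81)
   = 10.9 + 28.95 + 0.0573
   = 39.907 m.
h_L = H1 - H2 = 44.647 - 39.907 = 4.74 m.

4.74


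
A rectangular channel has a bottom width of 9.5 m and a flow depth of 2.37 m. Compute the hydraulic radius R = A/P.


For a rectangular section:
Flow area A = b * y = 9.5 * 2.37 = 22.52 m^2.
Wetted perimeter P = b + 2y = 9.5 + 2*2.37 = 14.24 m.
Hydraulic radius R = A/P = 22.52 / 14.24 = 1.5811 m.

1.5811


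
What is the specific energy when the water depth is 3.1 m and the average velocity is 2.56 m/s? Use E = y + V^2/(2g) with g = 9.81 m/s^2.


Specific energy E = y + V^2/(2g).
Velocity head = V^2/(2g) = 2.56^2 / (2*9.81) = 6.5536 / 19.62 = 0.334 m.
E = 3.1 + 0.334 = 3.434 m.

3.434


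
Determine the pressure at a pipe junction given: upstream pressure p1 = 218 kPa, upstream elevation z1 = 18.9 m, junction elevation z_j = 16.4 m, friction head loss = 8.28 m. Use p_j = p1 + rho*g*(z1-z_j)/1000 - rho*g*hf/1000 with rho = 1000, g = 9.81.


Junction pressure: p_j = p1 + rho*g*(z1 - z_j)/1000 - rho*g*hf/1000.
Elevation term = 1000*9.81*(18.9 - 16.4)/1000 = 24.525 kPa.
Friction term = 1000*9.81*8.28/1000 = 81.227 kPa.
p_j = 218 + 24.525 - 81.227 = 161.3 kPa.

161.3


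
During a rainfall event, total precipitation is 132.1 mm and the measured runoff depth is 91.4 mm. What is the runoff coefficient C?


The runoff coefficient C = runoff depth / rainfall depth.
C = 91.4 / 132.1
  = 0.6919.

0.6919


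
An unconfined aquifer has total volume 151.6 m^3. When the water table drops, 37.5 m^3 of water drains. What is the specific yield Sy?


Specific yield Sy = Volume drained / Total volume.
Sy = 37.5 / 151.6
   = 0.2474.

0.2474


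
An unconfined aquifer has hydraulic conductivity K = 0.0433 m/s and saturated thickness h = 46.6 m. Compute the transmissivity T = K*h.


Transmissivity is defined as T = K * h.
T = 0.0433 * 46.6
  = 2.0178 m^2/s.

2.0178


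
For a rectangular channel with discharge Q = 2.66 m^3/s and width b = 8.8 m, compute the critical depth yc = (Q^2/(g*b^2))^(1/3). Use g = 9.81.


Using yc = (Q^2 / (g * b^2))^(1/3):
Q^2 = 2.66^2 = 7.08.
g * b^2 = 9.81 * 8.8^2 = 9.81 * 77.44 = 759.69.
Q^2 / (g*b^2) = 7.08 / 759.69 = 0.0093.
yc = 0.0093^(1/3) = 0.2104 m.

0.2104


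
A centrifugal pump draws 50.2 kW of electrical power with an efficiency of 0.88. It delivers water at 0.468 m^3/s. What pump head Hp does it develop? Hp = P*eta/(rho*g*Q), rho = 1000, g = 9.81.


Pump head formula: Hp = P * eta / (rho * g * Q).
Numerator: P * eta = 50.2 * 1000 * 0.88 = 44176.0 W.
Denominator: rho * g * Q = 1000 * 9.81 * 0.468 = 4591.08.
Hp = 44176.0 / 4591.08 = 9.62 m.

9.62


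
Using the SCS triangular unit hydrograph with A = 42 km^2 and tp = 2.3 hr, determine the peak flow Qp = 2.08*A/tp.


SCS formula: Qp = 2.08 * A / tp.
Qp = 2.08 * 42 / 2.3
   = 87.36 / 2.3
   = 37.98 m^3/s per cm.

37.98


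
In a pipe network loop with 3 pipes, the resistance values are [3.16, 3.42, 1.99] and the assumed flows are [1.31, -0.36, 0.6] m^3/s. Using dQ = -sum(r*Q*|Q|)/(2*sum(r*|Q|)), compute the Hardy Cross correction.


Numerator terms (r*Q*|Q|): 3.16*1.31*|1.31| = 5.4229; 3.42*-0.36*|-0.36| = -0.4432; 1.99*0.6*|0.6| = 0.7164.
Sum of numerator = 5.696.
Denominator terms (r*|Q|): 3.16*|1.31| = 4.1396; 3.42*|-0.36| = 1.2312; 1.99*|0.6| = 1.194.
2 * sum of denominator = 2 * 6.5648 = 13.1296.
dQ = -5.696 / 13.1296 = -0.4338 m^3/s.

-0.4338


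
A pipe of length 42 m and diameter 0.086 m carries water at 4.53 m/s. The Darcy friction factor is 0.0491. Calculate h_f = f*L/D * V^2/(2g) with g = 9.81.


Darcy-Weisbach equation: h_f = f * (L/D) * V^2/(2g).
f * L/D = 0.0491 * 42/0.086 = 23.9791.
V^2/(2g) = 4.53^2 / (2*9.81) = 20.5209 / 19.62 = 1.0459 m.
h_f = 23.9791 * 1.0459 = 25.08 m.

25.08


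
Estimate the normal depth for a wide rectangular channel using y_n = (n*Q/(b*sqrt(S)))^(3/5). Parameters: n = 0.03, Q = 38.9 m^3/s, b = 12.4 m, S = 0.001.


We use the wide-channel approximation y_n = (n*Q/(b*sqrt(S)))^(3/5).
sqrt(S) = sqrt(0.001) = 0.031623.
Numerator: n*Q = 0.03 * 38.9 = 1.167.
Denominator: b*sqrt(S) = 12.4 * 0.031623 = 0.392125.
arg = 2.9761.
y_n = 2.9761^(3/5) = 1.9239 m.

1.9239


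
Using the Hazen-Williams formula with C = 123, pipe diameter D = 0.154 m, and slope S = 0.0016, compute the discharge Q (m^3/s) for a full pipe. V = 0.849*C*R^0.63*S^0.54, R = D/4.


For a full circular pipe, R = D/4 = 0.154/4 = 0.0385 m.
V = 0.849 * 123 * 0.0385^0.63 * 0.0016^0.54
  = 0.849 * 123 * 0.128481 * 0.030919
  = 0.4148 m/s.
Pipe area A = pi*D^2/4 = pi*0.154^2/4 = 0.0186 m^2.
Q = A * V = 0.0186 * 0.4148 = 0.0077 m^3/s.

0.0077


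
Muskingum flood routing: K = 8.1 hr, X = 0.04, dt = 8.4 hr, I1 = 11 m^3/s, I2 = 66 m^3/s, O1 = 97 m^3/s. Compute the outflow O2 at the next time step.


Muskingum coefficients:
denom = 2*K*(1-X) + dt = 2*8.1*(1-0.04) + 8.4 = 23.952.
C0 = (dt - 2*K*X)/denom = (8.4 - 2*8.1*0.04)/23.952 = 0.3236.
C1 = (dt + 2*K*X)/denom = (8.4 + 2*8.1*0.04)/23.952 = 0.3778.
C2 = (2*K*(1-X) - dt)/denom = 0.2986.
O2 = C0*I2 + C1*I1 + C2*O1
   = 0.3236*66 + 0.3778*11 + 0.2986*97
   = 54.48 m^3/s.

54.48


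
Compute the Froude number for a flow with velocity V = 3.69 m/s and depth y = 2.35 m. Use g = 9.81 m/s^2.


The Froude number is defined as Fr = V / sqrt(g*y).
g*y = 9.81 * 2.35 = 23.0535.
sqrt(g*y) = sqrt(23.0535) = 4.8014.
Fr = 3.69 / 4.8014 = 0.7685.

0.7685


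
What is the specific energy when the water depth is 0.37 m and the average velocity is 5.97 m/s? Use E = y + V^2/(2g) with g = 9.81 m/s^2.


Specific energy E = y + V^2/(2g).
Velocity head = V^2/(2g) = 5.97^2 / (2*9.81) = 35.6409 / 19.62 = 1.8166 m.
E = 0.37 + 1.8166 = 2.1866 m.

2.1866


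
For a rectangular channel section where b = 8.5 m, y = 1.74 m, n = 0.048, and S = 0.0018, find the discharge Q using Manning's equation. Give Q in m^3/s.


For a rectangular channel, the cross-sectional area A = b * y = 8.5 * 1.74 = 14.79 m^2.
The wetted perimeter P = b + 2y = 8.5 + 2*1.74 = 11.98 m.
Hydraulic radius R = A/P = 14.79/11.98 = 1.2346 m.
Velocity V = (1/n)*R^(2/3)*S^(1/2) = (1/0.048)*1.2346^(2/3)*0.0018^(1/2) = 1.0172 m/s.
Discharge Q = A * V = 14.79 * 1.0172 = 15.044 m^3/s.

15.044


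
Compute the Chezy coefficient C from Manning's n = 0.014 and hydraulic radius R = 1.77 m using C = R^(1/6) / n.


The Chezy coefficient relates to Manning's n through C = R^(1/6) / n.
R^(1/6) = 1.77^(1/6) = 1.099838.
C = 1.099838 / 0.014 = 78.56 m^(1/2)/s.

78.56


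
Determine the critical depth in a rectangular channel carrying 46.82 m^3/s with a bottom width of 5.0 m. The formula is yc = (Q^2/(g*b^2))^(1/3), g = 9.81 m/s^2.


Using yc = (Q^2 / (g * b^2))^(1/3):
Q^2 = 46.82^2 = 2192.11.
g * b^2 = 9.81 * 5.0^2 = 9.81 * 25.0 = 245.25.
Q^2 / (g*b^2) = 2192.11 / 245.25 = 8.9383.
yc = 8.9383^(1/3) = 2.0753 m.

2.0753


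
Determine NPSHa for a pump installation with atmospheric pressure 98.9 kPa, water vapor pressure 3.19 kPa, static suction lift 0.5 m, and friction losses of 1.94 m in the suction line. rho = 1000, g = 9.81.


NPSHa = p_atm/(rho*g) - z_s - hf_s - p_vap/(rho*g).
p_atm/(rho*g) = 98.9*1000 / (1000*9.81) = 10.082 m.
p_vap/(rho*g) = 3.19*1000 / (1000*9.81) = 0.325 m.
NPSHa = 10.082 - 0.5 - 1.94 - 0.325
      = 7.32 m.

7.32


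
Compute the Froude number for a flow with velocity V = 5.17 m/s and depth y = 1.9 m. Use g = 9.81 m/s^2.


The Froude number is defined as Fr = V / sqrt(g*y).
g*y = 9.81 * 1.9 = 18.639.
sqrt(g*y) = sqrt(18.639) = 4.3173.
Fr = 5.17 / 4.3173 = 1.1975.

1.1975


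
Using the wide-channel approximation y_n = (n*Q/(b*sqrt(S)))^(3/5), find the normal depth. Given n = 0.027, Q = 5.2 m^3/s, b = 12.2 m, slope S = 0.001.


We use the wide-channel approximation y_n = (n*Q/(b*sqrt(S)))^(3/5).
sqrt(S) = sqrt(0.001) = 0.031623.
Numerator: n*Q = 0.027 * 5.2 = 0.1404.
Denominator: b*sqrt(S) = 12.2 * 0.031623 = 0.385801.
arg = 0.3639.
y_n = 0.3639^(3/5) = 0.5453 m.

0.5453


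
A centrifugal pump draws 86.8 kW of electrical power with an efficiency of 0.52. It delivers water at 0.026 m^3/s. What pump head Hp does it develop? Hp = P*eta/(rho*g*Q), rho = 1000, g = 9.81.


Pump head formula: Hp = P * eta / (rho * g * Q).
Numerator: P * eta = 86.8 * 1000 * 0.52 = 45136.0 W.
Denominator: rho * g * Q = 1000 * 9.81 * 0.026 = 255.06.
Hp = 45136.0 / 255.06 = 176.96 m.

176.96


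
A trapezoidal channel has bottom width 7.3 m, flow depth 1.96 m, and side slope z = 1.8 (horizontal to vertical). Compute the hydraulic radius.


For a trapezoidal section with side slope z:
A = (b + z*y)*y = (7.3 + 1.8*1.96)*1.96 = 21.223 m^2.
P = b + 2*y*sqrt(1 + z^2) = 7.3 + 2*1.96*sqrt(1 + 1.8^2) = 15.372 m.
R = A/P = 21.223 / 15.372 = 1.3806 m.

1.3806


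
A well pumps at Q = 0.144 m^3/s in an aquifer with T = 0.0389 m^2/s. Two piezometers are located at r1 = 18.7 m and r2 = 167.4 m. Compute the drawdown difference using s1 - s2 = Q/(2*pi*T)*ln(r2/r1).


Thiem equation: s1 - s2 = Q/(2*pi*T) * ln(r2/r1).
ln(r2/r1) = ln(167.4/18.7) = 2.1919.
Q/(2*pi*T) = 0.144 / (2*pi*0.0389) = 0.144 / 0.2444 = 0.5892.
s1 - s2 = 0.5892 * 2.1919 = 1.2914 m.

1.2914


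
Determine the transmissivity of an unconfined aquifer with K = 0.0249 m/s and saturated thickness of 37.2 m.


Transmissivity is defined as T = K * h.
T = 0.0249 * 37.2
  = 0.9263 m^2/s.

0.9263


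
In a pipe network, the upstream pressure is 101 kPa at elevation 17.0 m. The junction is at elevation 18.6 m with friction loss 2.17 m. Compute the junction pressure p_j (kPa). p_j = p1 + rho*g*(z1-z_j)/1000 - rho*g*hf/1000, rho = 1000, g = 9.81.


Junction pressure: p_j = p1 + rho*g*(z1 - z_j)/1000 - rho*g*hf/1000.
Elevation term = 1000*9.81*(17.0 - 18.6)/1000 = -15.696 kPa.
Friction term = 1000*9.81*2.17/1000 = 21.288 kPa.
p_j = 101 + -15.696 - 21.288 = 64.02 kPa.

64.02


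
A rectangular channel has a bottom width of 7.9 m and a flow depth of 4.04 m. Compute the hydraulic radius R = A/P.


For a rectangular section:
Flow area A = b * y = 7.9 * 4.04 = 31.92 m^2.
Wetted perimeter P = b + 2y = 7.9 + 2*4.04 = 15.98 m.
Hydraulic radius R = A/P = 31.92 / 15.98 = 1.9972 m.

1.9972


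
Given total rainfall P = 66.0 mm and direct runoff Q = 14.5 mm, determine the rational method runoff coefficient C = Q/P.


The runoff coefficient C = runoff depth / rainfall depth.
C = 14.5 / 66.0
  = 0.2197.

0.2197


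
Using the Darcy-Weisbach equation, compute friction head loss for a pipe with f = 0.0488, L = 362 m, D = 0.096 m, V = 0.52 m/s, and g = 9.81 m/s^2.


Darcy-Weisbach equation: h_f = f * (L/D) * V^2/(2g).
f * L/D = 0.0488 * 362/0.096 = 184.0167.
V^2/(2g) = 0.52^2 / (2*9.81) = 0.2704 / 19.62 = 0.0138 m.
h_f = 184.0167 * 0.0138 = 2.536 m.

2.536


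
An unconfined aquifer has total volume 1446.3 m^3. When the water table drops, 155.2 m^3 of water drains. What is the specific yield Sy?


Specific yield Sy = Volume drained / Total volume.
Sy = 155.2 / 1446.3
   = 0.1073.

0.1073


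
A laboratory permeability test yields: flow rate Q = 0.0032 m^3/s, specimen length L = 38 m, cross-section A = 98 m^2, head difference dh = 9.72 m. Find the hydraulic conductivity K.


From K = Q*L / (A*dh):
Numerator: Q*L = 0.0032 * 38 = 0.1216.
Denominator: A*dh = 98 * 9.72 = 952.56.
K = 0.1216 / 952.56 = 0.000128 m/s.

0.000128


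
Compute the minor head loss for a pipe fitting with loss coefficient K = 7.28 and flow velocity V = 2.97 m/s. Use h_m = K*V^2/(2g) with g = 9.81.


Minor loss formula: h_m = K * V^2/(2g).
V^2 = 2.97^2 = 8.8209.
V^2/(2g) = 8.8209 / 19.62 = 0.4496 m.
h_m = 7.28 * 0.4496 = 3.273 m.

3.273


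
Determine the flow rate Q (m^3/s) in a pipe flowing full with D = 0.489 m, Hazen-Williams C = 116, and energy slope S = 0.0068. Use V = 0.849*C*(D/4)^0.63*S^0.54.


For a full circular pipe, R = D/4 = 0.489/4 = 0.1222 m.
V = 0.849 * 116 * 0.1222^0.63 * 0.0068^0.54
  = 0.849 * 116 * 0.266052 * 0.067539
  = 1.7696 m/s.
Pipe area A = pi*D^2/4 = pi*0.489^2/4 = 0.1878 m^2.
Q = A * V = 0.1878 * 1.7696 = 0.3323 m^3/s.

0.3323


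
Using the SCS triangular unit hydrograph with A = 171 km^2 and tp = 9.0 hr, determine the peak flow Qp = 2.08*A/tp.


SCS formula: Qp = 2.08 * A / tp.
Qp = 2.08 * 171 / 9.0
   = 355.68 / 9.0
   = 39.52 m^3/s per cm.

39.52


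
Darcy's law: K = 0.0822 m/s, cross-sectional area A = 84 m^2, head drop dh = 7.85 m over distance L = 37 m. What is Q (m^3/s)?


Darcy's law: Q = K * A * i, where i = dh/L.
Hydraulic gradient i = 7.85 / 37 = 0.212162.
Q = 0.0822 * 84 * 0.212162
  = 1.4649 m^3/s.

1.4649


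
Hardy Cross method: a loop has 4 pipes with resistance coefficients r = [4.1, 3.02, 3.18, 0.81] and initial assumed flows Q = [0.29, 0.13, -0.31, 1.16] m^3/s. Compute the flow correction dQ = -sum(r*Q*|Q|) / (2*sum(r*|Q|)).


Numerator terms (r*Q*|Q|): 4.1*0.29*|0.29| = 0.3448; 3.02*0.13*|0.13| = 0.051; 3.18*-0.31*|-0.31| = -0.3056; 0.81*1.16*|1.16| = 1.0899.
Sum of numerator = 1.1802.
Denominator terms (r*|Q|): 4.1*|0.29| = 1.189; 3.02*|0.13| = 0.3926; 3.18*|-0.31| = 0.9858; 0.81*|1.16| = 0.9396.
2 * sum of denominator = 2 * 3.507 = 7.014.
dQ = -1.1802 / 7.014 = -0.1683 m^3/s.

-0.1683


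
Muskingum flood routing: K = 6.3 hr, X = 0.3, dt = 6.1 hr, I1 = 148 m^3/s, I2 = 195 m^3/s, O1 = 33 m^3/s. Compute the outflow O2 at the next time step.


Muskingum coefficients:
denom = 2*K*(1-X) + dt = 2*6.3*(1-0.3) + 6.1 = 14.92.
C0 = (dt - 2*K*X)/denom = (6.1 - 2*6.3*0.3)/14.92 = 0.1555.
C1 = (dt + 2*K*X)/denom = (6.1 + 2*6.3*0.3)/14.92 = 0.6622.
C2 = (2*K*(1-X) - dt)/denom = 0.1823.
O2 = C0*I2 + C1*I1 + C2*O1
   = 0.1555*195 + 0.6622*148 + 0.1823*33
   = 134.34 m^3/s.

134.34


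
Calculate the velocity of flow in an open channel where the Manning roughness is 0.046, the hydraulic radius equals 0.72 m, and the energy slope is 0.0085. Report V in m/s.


Manning's equation gives V = (1/n) * R^(2/3) * S^(1/2).
First, compute R^(2/3) = 0.72^(2/3) = 0.8033.
Next, S^(1/2) = 0.0085^(1/2) = 0.092195.
Then 1/n = 1/0.046 = 21.74.
V = 21.74 * 0.8033 * 0.092195 = 1.6101 m/s.

1.6101


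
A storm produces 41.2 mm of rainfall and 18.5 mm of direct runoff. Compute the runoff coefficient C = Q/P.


The runoff coefficient C = runoff depth / rainfall depth.
C = 18.5 / 41.2
  = 0.449.

0.449


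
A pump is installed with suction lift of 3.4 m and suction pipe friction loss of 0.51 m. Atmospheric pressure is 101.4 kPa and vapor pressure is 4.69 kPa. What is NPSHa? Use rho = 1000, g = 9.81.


NPSHa = p_atm/(rho*g) - z_s - hf_s - p_vap/(rho*g).
p_atm/(rho*g) = 101.4*1000 / (1000*9.81) = 10.336 m.
p_vap/(rho*g) = 4.69*1000 / (1000*9.81) = 0.478 m.
NPSHa = 10.336 - 3.4 - 0.51 - 0.478
      = 5.95 m.

5.95


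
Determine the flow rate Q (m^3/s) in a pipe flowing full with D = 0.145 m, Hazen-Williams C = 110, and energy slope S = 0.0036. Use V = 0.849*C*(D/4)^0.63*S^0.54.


For a full circular pipe, R = D/4 = 0.145/4 = 0.0362 m.
V = 0.849 * 110 * 0.0362^0.63 * 0.0036^0.54
  = 0.849 * 110 * 0.123698 * 0.047907
  = 0.5534 m/s.
Pipe area A = pi*D^2/4 = pi*0.145^2/4 = 0.0165 m^2.
Q = A * V = 0.0165 * 0.5534 = 0.0091 m^3/s.

0.0091


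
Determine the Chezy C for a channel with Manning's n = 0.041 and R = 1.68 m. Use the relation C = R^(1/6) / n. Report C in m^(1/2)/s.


The Chezy coefficient relates to Manning's n through C = R^(1/6) / n.
R^(1/6) = 1.68^(1/6) = 1.090314.
C = 1.090314 / 0.041 = 26.59 m^(1/2)/s.

26.59


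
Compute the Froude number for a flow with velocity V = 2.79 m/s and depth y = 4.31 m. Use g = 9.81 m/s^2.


The Froude number is defined as Fr = V / sqrt(g*y).
g*y = 9.81 * 4.31 = 42.2811.
sqrt(g*y) = sqrt(42.2811) = 6.5024.
Fr = 2.79 / 6.5024 = 0.4291.

0.4291


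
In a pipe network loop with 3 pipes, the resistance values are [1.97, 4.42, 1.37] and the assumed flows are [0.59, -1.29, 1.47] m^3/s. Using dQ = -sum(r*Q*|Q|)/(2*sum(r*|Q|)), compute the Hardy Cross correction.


Numerator terms (r*Q*|Q|): 1.97*0.59*|0.59| = 0.6858; 4.42*-1.29*|-1.29| = -7.3553; 1.37*1.47*|1.47| = 2.9604.
Sum of numerator = -3.7091.
Denominator terms (r*|Q|): 1.97*|0.59| = 1.1623; 4.42*|-1.29| = 5.7018; 1.37*|1.47| = 2.0139.
2 * sum of denominator = 2 * 8.878 = 17.756.
dQ = --3.7091 / 17.756 = 0.2089 m^3/s.

0.2089


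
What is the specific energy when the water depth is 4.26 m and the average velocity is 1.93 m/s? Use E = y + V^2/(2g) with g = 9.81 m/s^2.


Specific energy E = y + V^2/(2g).
Velocity head = V^2/(2g) = 1.93^2 / (2*9.81) = 3.7249 / 19.62 = 0.1899 m.
E = 4.26 + 0.1899 = 4.4499 m.

4.4499


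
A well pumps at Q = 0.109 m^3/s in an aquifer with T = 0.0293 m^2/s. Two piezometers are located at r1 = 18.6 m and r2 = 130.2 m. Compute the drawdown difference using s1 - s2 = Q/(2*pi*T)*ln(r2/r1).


Thiem equation: s1 - s2 = Q/(2*pi*T) * ln(r2/r1).
ln(r2/r1) = ln(130.2/18.6) = 1.9459.
Q/(2*pi*T) = 0.109 / (2*pi*0.0293) = 0.109 / 0.1841 = 0.5921.
s1 - s2 = 0.5921 * 1.9459 = 1.1521 m.

1.1521


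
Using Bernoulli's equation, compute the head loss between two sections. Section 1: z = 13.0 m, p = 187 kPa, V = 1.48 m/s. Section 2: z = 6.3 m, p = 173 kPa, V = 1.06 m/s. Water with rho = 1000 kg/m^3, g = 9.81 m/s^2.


Total head at each section: H = z + p/(rho*g) + V^2/(2g).
H1 = 13.0 + 187*1000/(1000*9.81) + 1.48^2/(2*9.81)
   = 13.0 + 19.062 + 0.1116
   = 32.174 m.
H2 = 6.3 + 173*1000/(1000*9.81) + 1.06^2/(2*9.81)
   = 6.3 + 17.635 + 0.0573
   = 23.992 m.
h_L = H1 - H2 = 32.174 - 23.992 = 8.181 m.

8.181


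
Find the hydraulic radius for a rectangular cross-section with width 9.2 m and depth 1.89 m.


For a rectangular section:
Flow area A = b * y = 9.2 * 1.89 = 17.39 m^2.
Wetted perimeter P = b + 2y = 9.2 + 2*1.89 = 12.98 m.
Hydraulic radius R = A/P = 17.39 / 12.98 = 1.3396 m.

1.3396


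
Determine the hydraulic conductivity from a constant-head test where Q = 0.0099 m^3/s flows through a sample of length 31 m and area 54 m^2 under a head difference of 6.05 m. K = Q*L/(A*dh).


From K = Q*L / (A*dh):
Numerator: Q*L = 0.0099 * 31 = 0.3069.
Denominator: A*dh = 54 * 6.05 = 326.7.
K = 0.3069 / 326.7 = 0.000939 m/s.

0.000939


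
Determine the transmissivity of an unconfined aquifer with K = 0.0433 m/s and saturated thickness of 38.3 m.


Transmissivity is defined as T = K * h.
T = 0.0433 * 38.3
  = 1.6584 m^2/s.

1.6584


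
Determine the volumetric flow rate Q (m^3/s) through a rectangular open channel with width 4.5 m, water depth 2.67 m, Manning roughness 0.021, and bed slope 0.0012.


For a rectangular channel, the cross-sectional area A = b * y = 4.5 * 2.67 = 12.02 m^2.
The wetted perimeter P = b + 2y = 4.5 + 2*2.67 = 9.84 m.
Hydraulic radius R = A/P = 12.02/9.84 = 1.221 m.
Velocity V = (1/n)*R^(2/3)*S^(1/2) = (1/0.021)*1.221^(2/3)*0.0012^(1/2) = 1.8845 m/s.
Discharge Q = A * V = 12.02 * 1.8845 = 22.642 m^3/s.

22.642


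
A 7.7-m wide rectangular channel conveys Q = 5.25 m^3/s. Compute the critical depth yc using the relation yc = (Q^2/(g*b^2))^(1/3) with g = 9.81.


Using yc = (Q^2 / (g * b^2))^(1/3):
Q^2 = 5.25^2 = 27.56.
g * b^2 = 9.81 * 7.7^2 = 9.81 * 59.29 = 581.63.
Q^2 / (g*b^2) = 27.56 / 581.63 = 0.0474.
yc = 0.0474^(1/3) = 0.3619 m.

0.3619


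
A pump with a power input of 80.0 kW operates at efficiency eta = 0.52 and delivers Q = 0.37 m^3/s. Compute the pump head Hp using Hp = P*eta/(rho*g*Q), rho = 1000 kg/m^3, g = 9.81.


Pump head formula: Hp = P * eta / (rho * g * Q).
Numerator: P * eta = 80.0 * 1000 * 0.52 = 41600.0 W.
Denominator: rho * g * Q = 1000 * 9.81 * 0.37 = 3629.7.
Hp = 41600.0 / 3629.7 = 11.46 m.

11.46


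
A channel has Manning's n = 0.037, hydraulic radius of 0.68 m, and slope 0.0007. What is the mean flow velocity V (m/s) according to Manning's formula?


Manning's equation gives V = (1/n) * R^(2/3) * S^(1/2).
First, compute R^(2/3) = 0.68^(2/3) = 0.7733.
Next, S^(1/2) = 0.0007^(1/2) = 0.026458.
Then 1/n = 1/0.037 = 27.03.
V = 27.03 * 0.7733 * 0.026458 = 0.553 m/s.

0.553


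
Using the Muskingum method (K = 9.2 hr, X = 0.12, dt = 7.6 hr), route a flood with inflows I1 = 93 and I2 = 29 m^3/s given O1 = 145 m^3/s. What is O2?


Muskingum coefficients:
denom = 2*K*(1-X) + dt = 2*9.2*(1-0.12) + 7.6 = 23.792.
C0 = (dt - 2*K*X)/denom = (7.6 - 2*9.2*0.12)/23.792 = 0.2266.
C1 = (dt + 2*K*X)/denom = (7.6 + 2*9.2*0.12)/23.792 = 0.4122.
C2 = (2*K*(1-X) - dt)/denom = 0.3611.
O2 = C0*I2 + C1*I1 + C2*O1
   = 0.2266*29 + 0.4122*93 + 0.3611*145
   = 97.27 m^3/s.

97.27


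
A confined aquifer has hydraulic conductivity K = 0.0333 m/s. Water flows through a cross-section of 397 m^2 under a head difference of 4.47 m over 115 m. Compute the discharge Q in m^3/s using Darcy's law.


Darcy's law: Q = K * A * i, where i = dh/L.
Hydraulic gradient i = 4.47 / 115 = 0.03887.
Q = 0.0333 * 397 * 0.03887
  = 0.5139 m^3/s.

0.5139


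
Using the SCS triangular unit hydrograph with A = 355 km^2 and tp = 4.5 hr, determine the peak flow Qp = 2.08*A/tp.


SCS formula: Qp = 2.08 * A / tp.
Qp = 2.08 * 355 / 4.5
   = 738.4 / 4.5
   = 164.09 m^3/s per cm.

164.09


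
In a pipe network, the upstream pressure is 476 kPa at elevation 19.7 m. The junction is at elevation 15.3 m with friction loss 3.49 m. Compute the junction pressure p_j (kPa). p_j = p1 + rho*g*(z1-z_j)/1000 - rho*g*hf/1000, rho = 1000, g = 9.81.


Junction pressure: p_j = p1 + rho*g*(z1 - z_j)/1000 - rho*g*hf/1000.
Elevation term = 1000*9.81*(19.7 - 15.3)/1000 = 43.164 kPa.
Friction term = 1000*9.81*3.49/1000 = 34.237 kPa.
p_j = 476 + 43.164 - 34.237 = 484.93 kPa.

484.93


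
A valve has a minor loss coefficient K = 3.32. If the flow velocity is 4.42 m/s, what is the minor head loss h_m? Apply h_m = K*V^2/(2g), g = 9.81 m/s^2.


Minor loss formula: h_m = K * V^2/(2g).
V^2 = 4.42^2 = 19.5364.
V^2/(2g) = 19.5364 / 19.62 = 0.9957 m.
h_m = 3.32 * 0.9957 = 3.3059 m.

3.3059


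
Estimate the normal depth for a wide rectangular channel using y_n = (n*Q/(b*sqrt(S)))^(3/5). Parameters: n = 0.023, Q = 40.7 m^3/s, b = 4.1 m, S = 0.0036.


We use the wide-channel approximation y_n = (n*Q/(b*sqrt(S)))^(3/5).
sqrt(S) = sqrt(0.0036) = 0.06.
Numerator: n*Q = 0.023 * 40.7 = 0.9361.
Denominator: b*sqrt(S) = 4.1 * 0.06 = 0.246.
arg = 3.8053.
y_n = 3.8053^(3/5) = 2.2296 m.

2.2296


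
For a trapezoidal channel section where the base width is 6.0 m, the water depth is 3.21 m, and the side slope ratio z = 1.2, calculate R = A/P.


For a trapezoidal section with side slope z:
A = (b + z*y)*y = (6.0 + 1.2*3.21)*3.21 = 31.625 m^2.
P = b + 2*y*sqrt(1 + z^2) = 6.0 + 2*3.21*sqrt(1 + 1.2^2) = 16.028 m.
R = A/P = 31.625 / 16.028 = 1.9731 m.

1.9731


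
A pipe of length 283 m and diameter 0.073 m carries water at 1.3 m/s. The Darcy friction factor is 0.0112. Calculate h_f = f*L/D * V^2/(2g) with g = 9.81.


Darcy-Weisbach equation: h_f = f * (L/D) * V^2/(2g).
f * L/D = 0.0112 * 283/0.073 = 43.4192.
V^2/(2g) = 1.3^2 / (2*9.81) = 1.69 / 19.62 = 0.0861 m.
h_f = 43.4192 * 0.0861 = 3.74 m.

3.74


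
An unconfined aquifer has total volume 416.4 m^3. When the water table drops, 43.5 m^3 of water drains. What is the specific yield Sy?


Specific yield Sy = Volume drained / Total volume.
Sy = 43.5 / 416.4
   = 0.1045.

0.1045


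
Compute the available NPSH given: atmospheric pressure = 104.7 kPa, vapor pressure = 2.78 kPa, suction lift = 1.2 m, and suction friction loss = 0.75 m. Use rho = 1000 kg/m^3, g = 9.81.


NPSHa = p_atm/(rho*g) - z_s - hf_s - p_vap/(rho*g).
p_atm/(rho*g) = 104.7*1000 / (1000*9.81) = 10.673 m.
p_vap/(rho*g) = 2.78*1000 / (1000*9.81) = 0.283 m.
NPSHa = 10.673 - 1.2 - 0.75 - 0.283
      = 8.44 m.

8.44


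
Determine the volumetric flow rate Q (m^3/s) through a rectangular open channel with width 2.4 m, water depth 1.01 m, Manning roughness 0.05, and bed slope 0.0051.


For a rectangular channel, the cross-sectional area A = b * y = 2.4 * 1.01 = 2.42 m^2.
The wetted perimeter P = b + 2y = 2.4 + 2*1.01 = 4.42 m.
Hydraulic radius R = A/P = 2.42/4.42 = 0.5484 m.
Velocity V = (1/n)*R^(2/3)*S^(1/2) = (1/0.05)*0.5484^(2/3)*0.0051^(1/2) = 0.9569 m/s.
Discharge Q = A * V = 2.42 * 0.9569 = 2.32 m^3/s.

2.32


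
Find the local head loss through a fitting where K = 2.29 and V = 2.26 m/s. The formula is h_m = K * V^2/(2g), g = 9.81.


Minor loss formula: h_m = K * V^2/(2g).
V^2 = 2.26^2 = 5.1076.
V^2/(2g) = 5.1076 / 19.62 = 0.2603 m.
h_m = 2.29 * 0.2603 = 0.5961 m.

0.5961


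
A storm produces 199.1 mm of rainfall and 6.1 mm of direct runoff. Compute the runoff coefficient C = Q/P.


The runoff coefficient C = runoff depth / rainfall depth.
C = 6.1 / 199.1
  = 0.0306.

0.0306


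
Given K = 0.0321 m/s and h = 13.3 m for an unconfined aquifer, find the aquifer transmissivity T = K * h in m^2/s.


Transmissivity is defined as T = K * h.
T = 0.0321 * 13.3
  = 0.4269 m^2/s.

0.4269


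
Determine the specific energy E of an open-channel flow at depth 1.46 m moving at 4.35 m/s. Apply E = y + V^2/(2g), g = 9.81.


Specific energy E = y + V^2/(2g).
Velocity head = V^2/(2g) = 4.35^2 / (2*9.81) = 18.9225 / 19.62 = 0.9644 m.
E = 1.46 + 0.9644 = 2.4244 m.

2.4244


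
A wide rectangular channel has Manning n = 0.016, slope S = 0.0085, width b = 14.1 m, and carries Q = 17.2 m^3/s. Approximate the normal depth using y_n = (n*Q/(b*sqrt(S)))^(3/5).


We use the wide-channel approximation y_n = (n*Q/(b*sqrt(S)))^(3/5).
sqrt(S) = sqrt(0.0085) = 0.092195.
Numerator: n*Q = 0.016 * 17.2 = 0.2752.
Denominator: b*sqrt(S) = 14.1 * 0.092195 = 1.299949.
arg = 0.2117.
y_n = 0.2117^(3/5) = 0.3939 m.

0.3939


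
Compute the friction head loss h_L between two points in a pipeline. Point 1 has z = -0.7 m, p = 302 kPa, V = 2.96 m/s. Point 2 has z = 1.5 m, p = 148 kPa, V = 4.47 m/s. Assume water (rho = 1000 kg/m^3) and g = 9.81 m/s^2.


Total head at each section: H = z + p/(rho*g) + V^2/(2g).
H1 = -0.7 + 302*1000/(1000*9.81) + 2.96^2/(2*9.81)
   = -0.7 + 30.785 + 0.4466
   = 30.531 m.
H2 = 1.5 + 148*1000/(1000*9.81) + 4.47^2/(2*9.81)
   = 1.5 + 15.087 + 1.0184
   = 17.605 m.
h_L = H1 - H2 = 30.531 - 17.605 = 12.926 m.

12.926


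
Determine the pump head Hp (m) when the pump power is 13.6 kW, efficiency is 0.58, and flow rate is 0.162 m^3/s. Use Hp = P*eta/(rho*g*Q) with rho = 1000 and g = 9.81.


Pump head formula: Hp = P * eta / (rho * g * Q).
Numerator: P * eta = 13.6 * 1000 * 0.58 = 7888.0 W.
Denominator: rho * g * Q = 1000 * 9.81 * 0.162 = 1589.22.
Hp = 7888.0 / 1589.22 = 4.96 m.

4.96


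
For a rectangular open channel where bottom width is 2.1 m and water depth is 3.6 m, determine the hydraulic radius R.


For a rectangular section:
Flow area A = b * y = 2.1 * 3.6 = 7.56 m^2.
Wetted perimeter P = b + 2y = 2.1 + 2*3.6 = 9.3 m.
Hydraulic radius R = A/P = 7.56 / 9.3 = 0.8129 m.

0.8129


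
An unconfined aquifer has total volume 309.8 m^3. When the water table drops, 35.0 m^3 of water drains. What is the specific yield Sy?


Specific yield Sy = Volume drained / Total volume.
Sy = 35.0 / 309.8
   = 0.113.

0.113


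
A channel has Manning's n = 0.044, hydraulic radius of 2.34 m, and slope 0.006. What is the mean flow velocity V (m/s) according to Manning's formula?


Manning's equation gives V = (1/n) * R^(2/3) * S^(1/2).
First, compute R^(2/3) = 2.34^(2/3) = 1.7626.
Next, S^(1/2) = 0.006^(1/2) = 0.07746.
Then 1/n = 1/0.044 = 22.73.
V = 22.73 * 1.7626 * 0.07746 = 3.1029 m/s.

3.1029


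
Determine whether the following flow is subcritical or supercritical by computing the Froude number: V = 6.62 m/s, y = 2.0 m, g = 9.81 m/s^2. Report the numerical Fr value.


The Froude number is defined as Fr = V / sqrt(g*y).
g*y = 9.81 * 2.0 = 19.62.
sqrt(g*y) = sqrt(19.62) = 4.4294.
Fr = 6.62 / 4.4294 = 1.4945.
Since Fr > 1, the flow is supercritical.

1.4945


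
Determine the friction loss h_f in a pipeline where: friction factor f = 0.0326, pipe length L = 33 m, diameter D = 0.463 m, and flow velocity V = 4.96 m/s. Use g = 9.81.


Darcy-Weisbach equation: h_f = f * (L/D) * V^2/(2g).
f * L/D = 0.0326 * 33/0.463 = 2.3235.
V^2/(2g) = 4.96^2 / (2*9.81) = 24.6016 / 19.62 = 1.2539 m.
h_f = 2.3235 * 1.2539 = 2.913 m.

2.913


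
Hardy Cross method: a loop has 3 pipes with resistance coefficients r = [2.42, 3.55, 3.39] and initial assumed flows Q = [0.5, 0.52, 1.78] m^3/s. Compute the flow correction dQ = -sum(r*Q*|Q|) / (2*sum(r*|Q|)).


Numerator terms (r*Q*|Q|): 2.42*0.5*|0.5| = 0.605; 3.55*0.52*|0.52| = 0.9599; 3.39*1.78*|1.78| = 10.7409.
Sum of numerator = 12.3058.
Denominator terms (r*|Q|): 2.42*|0.5| = 1.21; 3.55*|0.52| = 1.846; 3.39*|1.78| = 6.0342.
2 * sum of denominator = 2 * 9.0902 = 18.1804.
dQ = -12.3058 / 18.1804 = -0.6769 m^3/s.

-0.6769


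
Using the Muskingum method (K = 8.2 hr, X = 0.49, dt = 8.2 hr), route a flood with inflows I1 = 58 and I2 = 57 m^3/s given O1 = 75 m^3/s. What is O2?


Muskingum coefficients:
denom = 2*K*(1-X) + dt = 2*8.2*(1-0.49) + 8.2 = 16.564.
C0 = (dt - 2*K*X)/denom = (8.2 - 2*8.2*0.49)/16.564 = 0.0099.
C1 = (dt + 2*K*X)/denom = (8.2 + 2*8.2*0.49)/16.564 = 0.9802.
C2 = (2*K*(1-X) - dt)/denom = 0.0099.
O2 = C0*I2 + C1*I1 + C2*O1
   = 0.0099*57 + 0.9802*58 + 0.0099*75
   = 58.16 m^3/s.

58.16


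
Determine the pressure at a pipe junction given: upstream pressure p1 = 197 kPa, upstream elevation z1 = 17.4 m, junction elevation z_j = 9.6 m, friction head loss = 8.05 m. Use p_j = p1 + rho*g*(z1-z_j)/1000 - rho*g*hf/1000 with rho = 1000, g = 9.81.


Junction pressure: p_j = p1 + rho*g*(z1 - z_j)/1000 - rho*g*hf/1000.
Elevation term = 1000*9.81*(17.4 - 9.6)/1000 = 76.518 kPa.
Friction term = 1000*9.81*8.05/1000 = 78.971 kPa.
p_j = 197 + 76.518 - 78.971 = 194.55 kPa.

194.55


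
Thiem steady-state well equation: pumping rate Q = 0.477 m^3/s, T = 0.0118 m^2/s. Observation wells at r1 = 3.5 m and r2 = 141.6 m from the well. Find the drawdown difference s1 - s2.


Thiem equation: s1 - s2 = Q/(2*pi*T) * ln(r2/r1).
ln(r2/r1) = ln(141.6/3.5) = 3.7002.
Q/(2*pi*T) = 0.477 / (2*pi*0.0118) = 0.477 / 0.0741 = 6.4336.
s1 - s2 = 6.4336 * 3.7002 = 23.806 m.

23.806


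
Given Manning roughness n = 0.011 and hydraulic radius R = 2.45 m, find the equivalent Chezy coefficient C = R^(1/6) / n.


The Chezy coefficient relates to Manning's n through C = R^(1/6) / n.
R^(1/6) = 2.45^(1/6) = 1.161077.
C = 1.161077 / 0.011 = 105.55 m^(1/2)/s.

105.55


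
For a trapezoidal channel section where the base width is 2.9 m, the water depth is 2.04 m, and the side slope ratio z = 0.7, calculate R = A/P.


For a trapezoidal section with side slope z:
A = (b + z*y)*y = (2.9 + 0.7*2.04)*2.04 = 8.829 m^2.
P = b + 2*y*sqrt(1 + z^2) = 2.9 + 2*2.04*sqrt(1 + 0.7^2) = 7.88 m.
R = A/P = 8.829 / 7.88 = 1.1204 m.

1.1204


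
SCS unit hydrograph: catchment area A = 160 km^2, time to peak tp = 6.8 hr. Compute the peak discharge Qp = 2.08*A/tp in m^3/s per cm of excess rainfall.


SCS formula: Qp = 2.08 * A / tp.
Qp = 2.08 * 160 / 6.8
   = 332.8 / 6.8
   = 48.94 m^3/s per cm.

48.94


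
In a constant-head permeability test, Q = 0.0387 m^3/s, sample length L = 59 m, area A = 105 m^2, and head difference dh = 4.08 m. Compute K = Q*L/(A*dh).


From K = Q*L / (A*dh):
Numerator: Q*L = 0.0387 * 59 = 2.2833.
Denominator: A*dh = 105 * 4.08 = 428.4.
K = 2.2833 / 428.4 = 0.00533 m/s.

0.00533


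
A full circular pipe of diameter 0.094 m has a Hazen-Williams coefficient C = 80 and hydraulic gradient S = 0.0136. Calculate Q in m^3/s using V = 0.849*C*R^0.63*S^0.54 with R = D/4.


For a full circular pipe, R = D/4 = 0.094/4 = 0.0235 m.
V = 0.849 * 80 * 0.0235^0.63 * 0.0136^0.54
  = 0.849 * 80 * 0.09414 * 0.0982
  = 0.6279 m/s.
Pipe area A = pi*D^2/4 = pi*0.094^2/4 = 0.0069 m^2.
Q = A * V = 0.0069 * 0.6279 = 0.0044 m^3/s.

0.0044
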